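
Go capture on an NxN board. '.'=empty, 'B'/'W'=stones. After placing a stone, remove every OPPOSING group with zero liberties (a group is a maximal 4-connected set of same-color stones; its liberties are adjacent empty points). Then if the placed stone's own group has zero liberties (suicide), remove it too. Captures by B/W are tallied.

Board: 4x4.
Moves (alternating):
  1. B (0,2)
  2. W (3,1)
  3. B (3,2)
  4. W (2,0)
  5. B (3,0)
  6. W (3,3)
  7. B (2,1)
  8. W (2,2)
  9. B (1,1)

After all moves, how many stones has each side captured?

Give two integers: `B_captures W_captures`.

Answer: 0 1

Derivation:
Move 1: B@(0,2) -> caps B=0 W=0
Move 2: W@(3,1) -> caps B=0 W=0
Move 3: B@(3,2) -> caps B=0 W=0
Move 4: W@(2,0) -> caps B=0 W=0
Move 5: B@(3,0) -> caps B=0 W=0
Move 6: W@(3,3) -> caps B=0 W=0
Move 7: B@(2,1) -> caps B=0 W=0
Move 8: W@(2,2) -> caps B=0 W=1
Move 9: B@(1,1) -> caps B=0 W=1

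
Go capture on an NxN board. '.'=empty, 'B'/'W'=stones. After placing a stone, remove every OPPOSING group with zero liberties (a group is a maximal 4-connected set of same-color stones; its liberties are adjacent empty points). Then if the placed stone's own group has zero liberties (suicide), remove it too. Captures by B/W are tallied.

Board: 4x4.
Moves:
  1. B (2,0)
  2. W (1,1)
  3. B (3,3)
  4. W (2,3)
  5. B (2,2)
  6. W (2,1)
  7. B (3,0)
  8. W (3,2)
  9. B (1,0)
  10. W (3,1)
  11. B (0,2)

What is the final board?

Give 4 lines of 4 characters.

Answer: ..B.
BW..
BWBW
BWW.

Derivation:
Move 1: B@(2,0) -> caps B=0 W=0
Move 2: W@(1,1) -> caps B=0 W=0
Move 3: B@(3,3) -> caps B=0 W=0
Move 4: W@(2,3) -> caps B=0 W=0
Move 5: B@(2,2) -> caps B=0 W=0
Move 6: W@(2,1) -> caps B=0 W=0
Move 7: B@(3,0) -> caps B=0 W=0
Move 8: W@(3,2) -> caps B=0 W=1
Move 9: B@(1,0) -> caps B=0 W=1
Move 10: W@(3,1) -> caps B=0 W=1
Move 11: B@(0,2) -> caps B=0 W=1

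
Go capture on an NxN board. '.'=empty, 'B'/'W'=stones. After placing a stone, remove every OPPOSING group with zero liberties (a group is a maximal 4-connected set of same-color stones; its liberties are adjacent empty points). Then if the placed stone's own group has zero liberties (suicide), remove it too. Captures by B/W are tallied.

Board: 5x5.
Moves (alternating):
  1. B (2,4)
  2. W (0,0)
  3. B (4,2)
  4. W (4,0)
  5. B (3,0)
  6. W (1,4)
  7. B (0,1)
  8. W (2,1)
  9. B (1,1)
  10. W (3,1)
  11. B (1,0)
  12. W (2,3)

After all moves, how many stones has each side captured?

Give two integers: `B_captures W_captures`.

Answer: 1 0

Derivation:
Move 1: B@(2,4) -> caps B=0 W=0
Move 2: W@(0,0) -> caps B=0 W=0
Move 3: B@(4,2) -> caps B=0 W=0
Move 4: W@(4,0) -> caps B=0 W=0
Move 5: B@(3,0) -> caps B=0 W=0
Move 6: W@(1,4) -> caps B=0 W=0
Move 7: B@(0,1) -> caps B=0 W=0
Move 8: W@(2,1) -> caps B=0 W=0
Move 9: B@(1,1) -> caps B=0 W=0
Move 10: W@(3,1) -> caps B=0 W=0
Move 11: B@(1,0) -> caps B=1 W=0
Move 12: W@(2,3) -> caps B=1 W=0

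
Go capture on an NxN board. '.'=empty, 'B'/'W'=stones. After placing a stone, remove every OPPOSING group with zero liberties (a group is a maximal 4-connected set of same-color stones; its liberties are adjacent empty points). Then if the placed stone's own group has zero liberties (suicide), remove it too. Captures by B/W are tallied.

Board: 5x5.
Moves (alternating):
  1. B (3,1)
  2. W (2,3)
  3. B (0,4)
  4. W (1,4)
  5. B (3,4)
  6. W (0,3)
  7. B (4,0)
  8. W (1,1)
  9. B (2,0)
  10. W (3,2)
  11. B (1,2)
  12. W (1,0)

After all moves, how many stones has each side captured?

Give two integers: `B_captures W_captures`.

Answer: 0 1

Derivation:
Move 1: B@(3,1) -> caps B=0 W=0
Move 2: W@(2,3) -> caps B=0 W=0
Move 3: B@(0,4) -> caps B=0 W=0
Move 4: W@(1,4) -> caps B=0 W=0
Move 5: B@(3,4) -> caps B=0 W=0
Move 6: W@(0,3) -> caps B=0 W=1
Move 7: B@(4,0) -> caps B=0 W=1
Move 8: W@(1,1) -> caps B=0 W=1
Move 9: B@(2,0) -> caps B=0 W=1
Move 10: W@(3,2) -> caps B=0 W=1
Move 11: B@(1,2) -> caps B=0 W=1
Move 12: W@(1,0) -> caps B=0 W=1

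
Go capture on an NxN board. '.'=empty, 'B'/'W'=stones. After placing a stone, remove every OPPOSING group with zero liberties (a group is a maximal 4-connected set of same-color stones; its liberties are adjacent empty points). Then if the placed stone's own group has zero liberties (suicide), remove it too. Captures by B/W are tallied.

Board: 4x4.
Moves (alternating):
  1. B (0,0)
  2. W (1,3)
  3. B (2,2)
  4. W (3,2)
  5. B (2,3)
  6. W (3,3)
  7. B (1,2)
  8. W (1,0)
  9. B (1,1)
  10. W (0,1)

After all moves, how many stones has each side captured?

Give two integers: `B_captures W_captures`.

Move 1: B@(0,0) -> caps B=0 W=0
Move 2: W@(1,3) -> caps B=0 W=0
Move 3: B@(2,2) -> caps B=0 W=0
Move 4: W@(3,2) -> caps B=0 W=0
Move 5: B@(2,3) -> caps B=0 W=0
Move 6: W@(3,3) -> caps B=0 W=0
Move 7: B@(1,2) -> caps B=0 W=0
Move 8: W@(1,0) -> caps B=0 W=0
Move 9: B@(1,1) -> caps B=0 W=0
Move 10: W@(0,1) -> caps B=0 W=1

Answer: 0 1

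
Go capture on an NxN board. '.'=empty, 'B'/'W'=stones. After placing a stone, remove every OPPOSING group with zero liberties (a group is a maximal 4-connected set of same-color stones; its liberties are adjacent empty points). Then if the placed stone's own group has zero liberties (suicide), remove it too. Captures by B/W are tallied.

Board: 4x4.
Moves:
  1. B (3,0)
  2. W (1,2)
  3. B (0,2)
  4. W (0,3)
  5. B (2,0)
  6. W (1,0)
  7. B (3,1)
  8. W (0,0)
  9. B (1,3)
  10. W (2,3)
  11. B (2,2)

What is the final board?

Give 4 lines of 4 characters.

Move 1: B@(3,0) -> caps B=0 W=0
Move 2: W@(1,2) -> caps B=0 W=0
Move 3: B@(0,2) -> caps B=0 W=0
Move 4: W@(0,3) -> caps B=0 W=0
Move 5: B@(2,0) -> caps B=0 W=0
Move 6: W@(1,0) -> caps B=0 W=0
Move 7: B@(3,1) -> caps B=0 W=0
Move 8: W@(0,0) -> caps B=0 W=0
Move 9: B@(1,3) -> caps B=1 W=0
Move 10: W@(2,3) -> caps B=1 W=0
Move 11: B@(2,2) -> caps B=1 W=0

Answer: W.B.
W.WB
B.BW
BB..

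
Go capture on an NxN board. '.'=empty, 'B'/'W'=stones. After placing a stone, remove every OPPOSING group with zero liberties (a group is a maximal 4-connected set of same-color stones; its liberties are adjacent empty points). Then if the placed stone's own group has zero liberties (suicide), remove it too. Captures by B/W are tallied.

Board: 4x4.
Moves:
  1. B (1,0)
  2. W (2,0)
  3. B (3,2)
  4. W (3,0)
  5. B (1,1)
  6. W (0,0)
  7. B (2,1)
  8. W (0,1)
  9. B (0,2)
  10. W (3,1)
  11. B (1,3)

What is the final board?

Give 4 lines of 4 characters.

Move 1: B@(1,0) -> caps B=0 W=0
Move 2: W@(2,0) -> caps B=0 W=0
Move 3: B@(3,2) -> caps B=0 W=0
Move 4: W@(3,0) -> caps B=0 W=0
Move 5: B@(1,1) -> caps B=0 W=0
Move 6: W@(0,0) -> caps B=0 W=0
Move 7: B@(2,1) -> caps B=0 W=0
Move 8: W@(0,1) -> caps B=0 W=0
Move 9: B@(0,2) -> caps B=2 W=0
Move 10: W@(3,1) -> caps B=2 W=0
Move 11: B@(1,3) -> caps B=2 W=0

Answer: ..B.
BB.B
.B..
..B.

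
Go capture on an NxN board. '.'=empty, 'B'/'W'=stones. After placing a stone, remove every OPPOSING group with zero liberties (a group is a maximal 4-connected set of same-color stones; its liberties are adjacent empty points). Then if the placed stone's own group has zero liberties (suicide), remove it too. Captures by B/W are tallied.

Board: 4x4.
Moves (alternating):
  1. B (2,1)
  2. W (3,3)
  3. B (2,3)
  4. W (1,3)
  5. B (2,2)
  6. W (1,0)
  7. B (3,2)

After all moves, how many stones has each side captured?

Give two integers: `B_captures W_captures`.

Answer: 1 0

Derivation:
Move 1: B@(2,1) -> caps B=0 W=0
Move 2: W@(3,3) -> caps B=0 W=0
Move 3: B@(2,3) -> caps B=0 W=0
Move 4: W@(1,3) -> caps B=0 W=0
Move 5: B@(2,2) -> caps B=0 W=0
Move 6: W@(1,0) -> caps B=0 W=0
Move 7: B@(3,2) -> caps B=1 W=0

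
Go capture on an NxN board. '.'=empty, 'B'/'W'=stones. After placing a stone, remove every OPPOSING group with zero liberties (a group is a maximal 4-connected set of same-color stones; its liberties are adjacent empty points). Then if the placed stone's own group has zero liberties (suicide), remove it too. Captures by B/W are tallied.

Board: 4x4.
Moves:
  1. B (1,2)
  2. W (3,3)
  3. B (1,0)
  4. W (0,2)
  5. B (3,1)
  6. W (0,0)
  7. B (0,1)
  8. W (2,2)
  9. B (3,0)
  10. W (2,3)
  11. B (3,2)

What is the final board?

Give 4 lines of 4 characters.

Move 1: B@(1,2) -> caps B=0 W=0
Move 2: W@(3,3) -> caps B=0 W=0
Move 3: B@(1,0) -> caps B=0 W=0
Move 4: W@(0,2) -> caps B=0 W=0
Move 5: B@(3,1) -> caps B=0 W=0
Move 6: W@(0,0) -> caps B=0 W=0
Move 7: B@(0,1) -> caps B=1 W=0
Move 8: W@(2,2) -> caps B=1 W=0
Move 9: B@(3,0) -> caps B=1 W=0
Move 10: W@(2,3) -> caps B=1 W=0
Move 11: B@(3,2) -> caps B=1 W=0

Answer: .BW.
B.B.
..WW
BBBW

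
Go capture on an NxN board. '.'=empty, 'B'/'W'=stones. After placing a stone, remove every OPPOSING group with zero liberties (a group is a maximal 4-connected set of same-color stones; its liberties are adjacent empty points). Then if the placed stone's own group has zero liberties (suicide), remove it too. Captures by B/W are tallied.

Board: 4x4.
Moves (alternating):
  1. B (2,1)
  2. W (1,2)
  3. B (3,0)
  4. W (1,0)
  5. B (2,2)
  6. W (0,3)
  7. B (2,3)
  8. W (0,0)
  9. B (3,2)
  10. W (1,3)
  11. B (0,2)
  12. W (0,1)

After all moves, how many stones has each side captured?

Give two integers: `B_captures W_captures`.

Answer: 0 1

Derivation:
Move 1: B@(2,1) -> caps B=0 W=0
Move 2: W@(1,2) -> caps B=0 W=0
Move 3: B@(3,0) -> caps B=0 W=0
Move 4: W@(1,0) -> caps B=0 W=0
Move 5: B@(2,2) -> caps B=0 W=0
Move 6: W@(0,3) -> caps B=0 W=0
Move 7: B@(2,3) -> caps B=0 W=0
Move 8: W@(0,0) -> caps B=0 W=0
Move 9: B@(3,2) -> caps B=0 W=0
Move 10: W@(1,3) -> caps B=0 W=0
Move 11: B@(0,2) -> caps B=0 W=0
Move 12: W@(0,1) -> caps B=0 W=1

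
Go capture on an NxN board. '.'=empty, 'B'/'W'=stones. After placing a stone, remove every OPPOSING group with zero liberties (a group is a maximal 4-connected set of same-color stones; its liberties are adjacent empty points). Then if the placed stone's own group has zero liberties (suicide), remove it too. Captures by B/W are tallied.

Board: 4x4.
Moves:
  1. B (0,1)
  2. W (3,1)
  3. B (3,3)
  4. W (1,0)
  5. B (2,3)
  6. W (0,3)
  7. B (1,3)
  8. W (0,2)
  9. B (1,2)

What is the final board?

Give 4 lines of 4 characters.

Answer: .B..
W.BB
...B
.W.B

Derivation:
Move 1: B@(0,1) -> caps B=0 W=0
Move 2: W@(3,1) -> caps B=0 W=0
Move 3: B@(3,3) -> caps B=0 W=0
Move 4: W@(1,0) -> caps B=0 W=0
Move 5: B@(2,3) -> caps B=0 W=0
Move 6: W@(0,3) -> caps B=0 W=0
Move 7: B@(1,3) -> caps B=0 W=0
Move 8: W@(0,2) -> caps B=0 W=0
Move 9: B@(1,2) -> caps B=2 W=0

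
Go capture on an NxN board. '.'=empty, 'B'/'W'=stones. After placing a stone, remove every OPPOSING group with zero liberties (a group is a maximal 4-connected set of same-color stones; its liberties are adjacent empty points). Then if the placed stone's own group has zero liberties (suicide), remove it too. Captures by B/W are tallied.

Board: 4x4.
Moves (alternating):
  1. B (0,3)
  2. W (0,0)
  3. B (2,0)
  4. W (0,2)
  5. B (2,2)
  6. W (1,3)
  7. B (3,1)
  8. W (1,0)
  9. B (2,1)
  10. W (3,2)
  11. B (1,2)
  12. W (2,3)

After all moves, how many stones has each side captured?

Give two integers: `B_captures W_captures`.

Move 1: B@(0,3) -> caps B=0 W=0
Move 2: W@(0,0) -> caps B=0 W=0
Move 3: B@(2,0) -> caps B=0 W=0
Move 4: W@(0,2) -> caps B=0 W=0
Move 5: B@(2,2) -> caps B=0 W=0
Move 6: W@(1,3) -> caps B=0 W=1
Move 7: B@(3,1) -> caps B=0 W=1
Move 8: W@(1,0) -> caps B=0 W=1
Move 9: B@(2,1) -> caps B=0 W=1
Move 10: W@(3,2) -> caps B=0 W=1
Move 11: B@(1,2) -> caps B=0 W=1
Move 12: W@(2,3) -> caps B=0 W=1

Answer: 0 1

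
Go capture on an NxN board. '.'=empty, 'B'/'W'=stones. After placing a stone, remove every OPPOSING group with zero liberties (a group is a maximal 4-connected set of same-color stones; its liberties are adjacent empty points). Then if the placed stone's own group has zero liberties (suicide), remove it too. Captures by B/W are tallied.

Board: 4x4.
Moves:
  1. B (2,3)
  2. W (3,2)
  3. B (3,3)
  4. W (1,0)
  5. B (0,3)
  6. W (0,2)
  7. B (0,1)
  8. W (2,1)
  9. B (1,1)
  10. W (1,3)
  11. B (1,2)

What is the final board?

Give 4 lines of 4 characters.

Answer: .BW.
WBBW
.W.B
..WB

Derivation:
Move 1: B@(2,3) -> caps B=0 W=0
Move 2: W@(3,2) -> caps B=0 W=0
Move 3: B@(3,3) -> caps B=0 W=0
Move 4: W@(1,0) -> caps B=0 W=0
Move 5: B@(0,3) -> caps B=0 W=0
Move 6: W@(0,2) -> caps B=0 W=0
Move 7: B@(0,1) -> caps B=0 W=0
Move 8: W@(2,1) -> caps B=0 W=0
Move 9: B@(1,1) -> caps B=0 W=0
Move 10: W@(1,3) -> caps B=0 W=1
Move 11: B@(1,2) -> caps B=0 W=1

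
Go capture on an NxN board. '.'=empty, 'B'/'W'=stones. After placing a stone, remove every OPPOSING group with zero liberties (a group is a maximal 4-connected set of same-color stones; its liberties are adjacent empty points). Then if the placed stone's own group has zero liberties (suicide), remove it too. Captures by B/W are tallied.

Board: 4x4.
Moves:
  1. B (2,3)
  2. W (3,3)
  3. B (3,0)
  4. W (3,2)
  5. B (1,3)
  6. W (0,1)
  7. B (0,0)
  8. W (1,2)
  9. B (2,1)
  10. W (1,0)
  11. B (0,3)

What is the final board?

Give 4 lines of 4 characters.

Move 1: B@(2,3) -> caps B=0 W=0
Move 2: W@(3,3) -> caps B=0 W=0
Move 3: B@(3,0) -> caps B=0 W=0
Move 4: W@(3,2) -> caps B=0 W=0
Move 5: B@(1,3) -> caps B=0 W=0
Move 6: W@(0,1) -> caps B=0 W=0
Move 7: B@(0,0) -> caps B=0 W=0
Move 8: W@(1,2) -> caps B=0 W=0
Move 9: B@(2,1) -> caps B=0 W=0
Move 10: W@(1,0) -> caps B=0 W=1
Move 11: B@(0,3) -> caps B=0 W=1

Answer: .W.B
W.WB
.B.B
B.WW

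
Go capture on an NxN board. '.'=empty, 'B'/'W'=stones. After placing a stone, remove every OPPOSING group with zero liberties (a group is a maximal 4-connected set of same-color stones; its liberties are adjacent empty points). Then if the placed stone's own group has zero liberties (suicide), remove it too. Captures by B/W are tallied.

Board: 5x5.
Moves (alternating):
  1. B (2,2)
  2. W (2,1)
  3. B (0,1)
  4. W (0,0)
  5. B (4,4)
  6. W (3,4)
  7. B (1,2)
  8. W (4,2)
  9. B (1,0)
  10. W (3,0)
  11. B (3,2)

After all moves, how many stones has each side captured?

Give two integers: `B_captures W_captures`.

Move 1: B@(2,2) -> caps B=0 W=0
Move 2: W@(2,1) -> caps B=0 W=0
Move 3: B@(0,1) -> caps B=0 W=0
Move 4: W@(0,0) -> caps B=0 W=0
Move 5: B@(4,4) -> caps B=0 W=0
Move 6: W@(3,4) -> caps B=0 W=0
Move 7: B@(1,2) -> caps B=0 W=0
Move 8: W@(4,2) -> caps B=0 W=0
Move 9: B@(1,0) -> caps B=1 W=0
Move 10: W@(3,0) -> caps B=1 W=0
Move 11: B@(3,2) -> caps B=1 W=0

Answer: 1 0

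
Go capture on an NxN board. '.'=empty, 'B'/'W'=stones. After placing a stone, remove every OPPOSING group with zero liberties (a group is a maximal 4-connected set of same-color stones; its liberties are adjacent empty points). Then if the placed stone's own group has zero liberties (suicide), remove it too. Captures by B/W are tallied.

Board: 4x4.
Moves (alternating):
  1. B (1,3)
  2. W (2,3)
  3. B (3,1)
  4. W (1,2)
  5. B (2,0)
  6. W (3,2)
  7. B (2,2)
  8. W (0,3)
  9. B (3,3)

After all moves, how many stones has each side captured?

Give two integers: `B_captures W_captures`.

Answer: 1 1

Derivation:
Move 1: B@(1,3) -> caps B=0 W=0
Move 2: W@(2,3) -> caps B=0 W=0
Move 3: B@(3,1) -> caps B=0 W=0
Move 4: W@(1,2) -> caps B=0 W=0
Move 5: B@(2,0) -> caps B=0 W=0
Move 6: W@(3,2) -> caps B=0 W=0
Move 7: B@(2,2) -> caps B=0 W=0
Move 8: W@(0,3) -> caps B=0 W=1
Move 9: B@(3,3) -> caps B=1 W=1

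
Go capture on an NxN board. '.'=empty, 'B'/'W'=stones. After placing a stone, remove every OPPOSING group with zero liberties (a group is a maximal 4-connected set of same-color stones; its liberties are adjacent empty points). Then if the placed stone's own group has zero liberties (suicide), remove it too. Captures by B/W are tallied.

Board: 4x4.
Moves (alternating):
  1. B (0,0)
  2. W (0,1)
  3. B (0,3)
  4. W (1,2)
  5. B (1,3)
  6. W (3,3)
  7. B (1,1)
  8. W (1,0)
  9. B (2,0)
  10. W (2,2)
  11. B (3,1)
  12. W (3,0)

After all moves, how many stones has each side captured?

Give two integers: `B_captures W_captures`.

Answer: 0 1

Derivation:
Move 1: B@(0,0) -> caps B=0 W=0
Move 2: W@(0,1) -> caps B=0 W=0
Move 3: B@(0,3) -> caps B=0 W=0
Move 4: W@(1,2) -> caps B=0 W=0
Move 5: B@(1,3) -> caps B=0 W=0
Move 6: W@(3,3) -> caps B=0 W=0
Move 7: B@(1,1) -> caps B=0 W=0
Move 8: W@(1,0) -> caps B=0 W=1
Move 9: B@(2,0) -> caps B=0 W=1
Move 10: W@(2,2) -> caps B=0 W=1
Move 11: B@(3,1) -> caps B=0 W=1
Move 12: W@(3,0) -> caps B=0 W=1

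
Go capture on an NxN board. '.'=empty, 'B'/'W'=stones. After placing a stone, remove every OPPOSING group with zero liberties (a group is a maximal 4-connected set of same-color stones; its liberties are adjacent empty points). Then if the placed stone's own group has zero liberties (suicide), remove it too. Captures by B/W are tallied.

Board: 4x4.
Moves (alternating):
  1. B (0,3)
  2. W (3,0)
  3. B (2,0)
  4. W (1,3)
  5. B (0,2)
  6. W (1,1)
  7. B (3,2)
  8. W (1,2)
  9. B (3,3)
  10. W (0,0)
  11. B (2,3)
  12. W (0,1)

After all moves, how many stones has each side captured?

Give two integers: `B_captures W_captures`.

Move 1: B@(0,3) -> caps B=0 W=0
Move 2: W@(3,0) -> caps B=0 W=0
Move 3: B@(2,0) -> caps B=0 W=0
Move 4: W@(1,3) -> caps B=0 W=0
Move 5: B@(0,2) -> caps B=0 W=0
Move 6: W@(1,1) -> caps B=0 W=0
Move 7: B@(3,2) -> caps B=0 W=0
Move 8: W@(1,2) -> caps B=0 W=0
Move 9: B@(3,3) -> caps B=0 W=0
Move 10: W@(0,0) -> caps B=0 W=0
Move 11: B@(2,3) -> caps B=0 W=0
Move 12: W@(0,1) -> caps B=0 W=2

Answer: 0 2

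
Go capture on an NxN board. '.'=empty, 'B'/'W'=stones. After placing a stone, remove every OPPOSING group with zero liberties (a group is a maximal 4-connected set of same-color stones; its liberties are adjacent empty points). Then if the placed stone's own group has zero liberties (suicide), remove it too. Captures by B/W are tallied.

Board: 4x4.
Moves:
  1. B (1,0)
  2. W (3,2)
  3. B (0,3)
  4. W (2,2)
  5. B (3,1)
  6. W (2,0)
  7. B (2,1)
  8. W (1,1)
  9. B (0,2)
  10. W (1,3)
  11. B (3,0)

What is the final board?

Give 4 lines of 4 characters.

Move 1: B@(1,0) -> caps B=0 W=0
Move 2: W@(3,2) -> caps B=0 W=0
Move 3: B@(0,3) -> caps B=0 W=0
Move 4: W@(2,2) -> caps B=0 W=0
Move 5: B@(3,1) -> caps B=0 W=0
Move 6: W@(2,0) -> caps B=0 W=0
Move 7: B@(2,1) -> caps B=0 W=0
Move 8: W@(1,1) -> caps B=0 W=0
Move 9: B@(0,2) -> caps B=0 W=0
Move 10: W@(1,3) -> caps B=0 W=0
Move 11: B@(3,0) -> caps B=1 W=0

Answer: ..BB
BW.W
.BW.
BBW.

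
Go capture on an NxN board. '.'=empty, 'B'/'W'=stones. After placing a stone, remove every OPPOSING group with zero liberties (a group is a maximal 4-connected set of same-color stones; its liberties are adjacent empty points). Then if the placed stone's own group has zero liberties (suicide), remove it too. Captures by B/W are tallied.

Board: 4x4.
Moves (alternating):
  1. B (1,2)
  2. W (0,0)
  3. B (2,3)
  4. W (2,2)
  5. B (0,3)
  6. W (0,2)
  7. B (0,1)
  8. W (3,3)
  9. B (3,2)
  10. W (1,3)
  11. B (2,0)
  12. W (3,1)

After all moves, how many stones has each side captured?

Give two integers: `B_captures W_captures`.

Answer: 2 0

Derivation:
Move 1: B@(1,2) -> caps B=0 W=0
Move 2: W@(0,0) -> caps B=0 W=0
Move 3: B@(2,3) -> caps B=0 W=0
Move 4: W@(2,2) -> caps B=0 W=0
Move 5: B@(0,3) -> caps B=0 W=0
Move 6: W@(0,2) -> caps B=0 W=0
Move 7: B@(0,1) -> caps B=1 W=0
Move 8: W@(3,3) -> caps B=1 W=0
Move 9: B@(3,2) -> caps B=2 W=0
Move 10: W@(1,3) -> caps B=2 W=0
Move 11: B@(2,0) -> caps B=2 W=0
Move 12: W@(3,1) -> caps B=2 W=0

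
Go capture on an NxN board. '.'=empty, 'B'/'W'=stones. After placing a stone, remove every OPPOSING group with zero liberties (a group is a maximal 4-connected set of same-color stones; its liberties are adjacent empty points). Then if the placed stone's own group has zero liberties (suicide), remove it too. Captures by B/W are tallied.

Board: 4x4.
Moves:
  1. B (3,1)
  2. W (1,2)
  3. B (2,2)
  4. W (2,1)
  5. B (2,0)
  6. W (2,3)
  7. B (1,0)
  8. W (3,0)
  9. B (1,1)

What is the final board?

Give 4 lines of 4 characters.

Answer: ....
BBW.
B.BW
.B..

Derivation:
Move 1: B@(3,1) -> caps B=0 W=0
Move 2: W@(1,2) -> caps B=0 W=0
Move 3: B@(2,2) -> caps B=0 W=0
Move 4: W@(2,1) -> caps B=0 W=0
Move 5: B@(2,0) -> caps B=0 W=0
Move 6: W@(2,3) -> caps B=0 W=0
Move 7: B@(1,0) -> caps B=0 W=0
Move 8: W@(3,0) -> caps B=0 W=0
Move 9: B@(1,1) -> caps B=1 W=0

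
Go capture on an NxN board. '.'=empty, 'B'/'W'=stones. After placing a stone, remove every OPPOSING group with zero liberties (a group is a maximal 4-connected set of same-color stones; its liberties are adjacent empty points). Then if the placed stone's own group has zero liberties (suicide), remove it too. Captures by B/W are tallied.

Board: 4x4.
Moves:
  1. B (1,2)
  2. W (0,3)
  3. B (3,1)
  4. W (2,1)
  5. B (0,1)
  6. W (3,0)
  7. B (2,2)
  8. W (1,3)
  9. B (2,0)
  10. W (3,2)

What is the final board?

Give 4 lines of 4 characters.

Answer: .B.W
..BW
BWB.
.BW.

Derivation:
Move 1: B@(1,2) -> caps B=0 W=0
Move 2: W@(0,3) -> caps B=0 W=0
Move 3: B@(3,1) -> caps B=0 W=0
Move 4: W@(2,1) -> caps B=0 W=0
Move 5: B@(0,1) -> caps B=0 W=0
Move 6: W@(3,0) -> caps B=0 W=0
Move 7: B@(2,2) -> caps B=0 W=0
Move 8: W@(1,3) -> caps B=0 W=0
Move 9: B@(2,0) -> caps B=1 W=0
Move 10: W@(3,2) -> caps B=1 W=0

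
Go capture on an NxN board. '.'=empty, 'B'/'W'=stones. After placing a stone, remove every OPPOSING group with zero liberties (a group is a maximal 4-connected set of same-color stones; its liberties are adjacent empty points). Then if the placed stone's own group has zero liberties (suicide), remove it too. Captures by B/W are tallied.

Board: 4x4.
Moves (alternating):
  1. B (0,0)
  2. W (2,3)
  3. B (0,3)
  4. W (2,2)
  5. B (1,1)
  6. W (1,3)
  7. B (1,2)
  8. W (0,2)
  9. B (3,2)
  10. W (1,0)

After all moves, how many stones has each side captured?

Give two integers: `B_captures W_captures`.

Move 1: B@(0,0) -> caps B=0 W=0
Move 2: W@(2,3) -> caps B=0 W=0
Move 3: B@(0,3) -> caps B=0 W=0
Move 4: W@(2,2) -> caps B=0 W=0
Move 5: B@(1,1) -> caps B=0 W=0
Move 6: W@(1,3) -> caps B=0 W=0
Move 7: B@(1,2) -> caps B=0 W=0
Move 8: W@(0,2) -> caps B=0 W=1
Move 9: B@(3,2) -> caps B=0 W=1
Move 10: W@(1,0) -> caps B=0 W=1

Answer: 0 1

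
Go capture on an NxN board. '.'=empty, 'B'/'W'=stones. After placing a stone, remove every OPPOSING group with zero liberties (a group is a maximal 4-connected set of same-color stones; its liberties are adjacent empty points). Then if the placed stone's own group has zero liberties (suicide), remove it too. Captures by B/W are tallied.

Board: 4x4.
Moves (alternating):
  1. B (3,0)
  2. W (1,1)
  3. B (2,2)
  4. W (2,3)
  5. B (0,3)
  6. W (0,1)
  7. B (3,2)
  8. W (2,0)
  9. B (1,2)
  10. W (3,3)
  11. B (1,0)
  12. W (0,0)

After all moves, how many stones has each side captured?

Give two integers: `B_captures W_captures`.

Move 1: B@(3,0) -> caps B=0 W=0
Move 2: W@(1,1) -> caps B=0 W=0
Move 3: B@(2,2) -> caps B=0 W=0
Move 4: W@(2,3) -> caps B=0 W=0
Move 5: B@(0,3) -> caps B=0 W=0
Move 6: W@(0,1) -> caps B=0 W=0
Move 7: B@(3,2) -> caps B=0 W=0
Move 8: W@(2,0) -> caps B=0 W=0
Move 9: B@(1,2) -> caps B=0 W=0
Move 10: W@(3,3) -> caps B=0 W=0
Move 11: B@(1,0) -> caps B=0 W=0
Move 12: W@(0,0) -> caps B=0 W=1

Answer: 0 1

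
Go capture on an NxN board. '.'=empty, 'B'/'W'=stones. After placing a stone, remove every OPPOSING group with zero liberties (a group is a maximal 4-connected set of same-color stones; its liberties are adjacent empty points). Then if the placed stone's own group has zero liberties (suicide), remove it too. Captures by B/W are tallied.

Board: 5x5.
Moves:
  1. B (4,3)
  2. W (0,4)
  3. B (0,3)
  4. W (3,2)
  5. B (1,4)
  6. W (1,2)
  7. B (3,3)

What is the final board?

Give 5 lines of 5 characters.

Answer: ...B.
..W.B
.....
..WB.
...B.

Derivation:
Move 1: B@(4,3) -> caps B=0 W=0
Move 2: W@(0,4) -> caps B=0 W=0
Move 3: B@(0,3) -> caps B=0 W=0
Move 4: W@(3,2) -> caps B=0 W=0
Move 5: B@(1,4) -> caps B=1 W=0
Move 6: W@(1,2) -> caps B=1 W=0
Move 7: B@(3,3) -> caps B=1 W=0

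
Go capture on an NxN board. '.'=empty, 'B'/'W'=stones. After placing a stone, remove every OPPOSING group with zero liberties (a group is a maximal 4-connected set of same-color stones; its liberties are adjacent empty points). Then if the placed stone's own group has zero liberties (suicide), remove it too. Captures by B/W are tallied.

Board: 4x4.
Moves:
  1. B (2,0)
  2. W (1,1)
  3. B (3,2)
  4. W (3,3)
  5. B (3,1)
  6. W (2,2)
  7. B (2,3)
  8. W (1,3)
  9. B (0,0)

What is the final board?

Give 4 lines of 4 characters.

Answer: B...
.W.W
B.WB
.BB.

Derivation:
Move 1: B@(2,0) -> caps B=0 W=0
Move 2: W@(1,1) -> caps B=0 W=0
Move 3: B@(3,2) -> caps B=0 W=0
Move 4: W@(3,3) -> caps B=0 W=0
Move 5: B@(3,1) -> caps B=0 W=0
Move 6: W@(2,2) -> caps B=0 W=0
Move 7: B@(2,3) -> caps B=1 W=0
Move 8: W@(1,3) -> caps B=1 W=0
Move 9: B@(0,0) -> caps B=1 W=0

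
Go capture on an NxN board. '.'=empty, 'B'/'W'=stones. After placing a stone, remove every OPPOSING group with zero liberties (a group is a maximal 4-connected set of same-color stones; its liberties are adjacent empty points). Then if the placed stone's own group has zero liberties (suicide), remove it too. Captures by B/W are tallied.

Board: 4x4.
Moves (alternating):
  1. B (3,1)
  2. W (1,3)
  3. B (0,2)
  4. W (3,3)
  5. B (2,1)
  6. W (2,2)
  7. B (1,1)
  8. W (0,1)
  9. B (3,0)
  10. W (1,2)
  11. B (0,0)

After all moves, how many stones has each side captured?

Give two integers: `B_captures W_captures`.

Answer: 1 0

Derivation:
Move 1: B@(3,1) -> caps B=0 W=0
Move 2: W@(1,3) -> caps B=0 W=0
Move 3: B@(0,2) -> caps B=0 W=0
Move 4: W@(3,3) -> caps B=0 W=0
Move 5: B@(2,1) -> caps B=0 W=0
Move 6: W@(2,2) -> caps B=0 W=0
Move 7: B@(1,1) -> caps B=0 W=0
Move 8: W@(0,1) -> caps B=0 W=0
Move 9: B@(3,0) -> caps B=0 W=0
Move 10: W@(1,2) -> caps B=0 W=0
Move 11: B@(0,0) -> caps B=1 W=0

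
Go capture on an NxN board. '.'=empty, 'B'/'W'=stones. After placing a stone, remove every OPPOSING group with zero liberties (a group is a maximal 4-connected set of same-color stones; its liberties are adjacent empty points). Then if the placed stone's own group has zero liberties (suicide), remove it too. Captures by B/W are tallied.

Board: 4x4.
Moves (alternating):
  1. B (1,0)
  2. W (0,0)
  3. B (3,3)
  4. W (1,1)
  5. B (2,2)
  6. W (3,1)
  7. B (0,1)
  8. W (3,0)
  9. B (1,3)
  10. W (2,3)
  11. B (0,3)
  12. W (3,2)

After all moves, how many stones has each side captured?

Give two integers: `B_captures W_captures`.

Answer: 1 0

Derivation:
Move 1: B@(1,0) -> caps B=0 W=0
Move 2: W@(0,0) -> caps B=0 W=0
Move 3: B@(3,3) -> caps B=0 W=0
Move 4: W@(1,1) -> caps B=0 W=0
Move 5: B@(2,2) -> caps B=0 W=0
Move 6: W@(3,1) -> caps B=0 W=0
Move 7: B@(0,1) -> caps B=1 W=0
Move 8: W@(3,0) -> caps B=1 W=0
Move 9: B@(1,3) -> caps B=1 W=0
Move 10: W@(2,3) -> caps B=1 W=0
Move 11: B@(0,3) -> caps B=1 W=0
Move 12: W@(3,2) -> caps B=1 W=0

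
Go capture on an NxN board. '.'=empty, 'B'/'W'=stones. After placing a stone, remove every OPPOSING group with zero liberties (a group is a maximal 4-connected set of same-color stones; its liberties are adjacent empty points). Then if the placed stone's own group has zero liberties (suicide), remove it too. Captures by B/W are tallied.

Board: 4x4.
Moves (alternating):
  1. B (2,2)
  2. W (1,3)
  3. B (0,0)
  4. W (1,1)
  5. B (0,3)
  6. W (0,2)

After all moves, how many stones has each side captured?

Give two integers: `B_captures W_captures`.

Answer: 0 1

Derivation:
Move 1: B@(2,2) -> caps B=0 W=0
Move 2: W@(1,3) -> caps B=0 W=0
Move 3: B@(0,0) -> caps B=0 W=0
Move 4: W@(1,1) -> caps B=0 W=0
Move 5: B@(0,3) -> caps B=0 W=0
Move 6: W@(0,2) -> caps B=0 W=1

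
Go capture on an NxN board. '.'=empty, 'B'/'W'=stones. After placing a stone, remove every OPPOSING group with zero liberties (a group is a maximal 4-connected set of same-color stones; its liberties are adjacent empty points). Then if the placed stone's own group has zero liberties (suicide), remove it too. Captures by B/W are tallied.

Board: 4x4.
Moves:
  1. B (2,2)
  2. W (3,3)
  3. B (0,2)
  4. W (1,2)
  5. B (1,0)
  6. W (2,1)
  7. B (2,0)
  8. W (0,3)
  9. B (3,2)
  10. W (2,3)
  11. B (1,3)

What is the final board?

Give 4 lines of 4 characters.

Answer: ..B.
B.WB
BWB.
..B.

Derivation:
Move 1: B@(2,2) -> caps B=0 W=0
Move 2: W@(3,3) -> caps B=0 W=0
Move 3: B@(0,2) -> caps B=0 W=0
Move 4: W@(1,2) -> caps B=0 W=0
Move 5: B@(1,0) -> caps B=0 W=0
Move 6: W@(2,1) -> caps B=0 W=0
Move 7: B@(2,0) -> caps B=0 W=0
Move 8: W@(0,3) -> caps B=0 W=0
Move 9: B@(3,2) -> caps B=0 W=0
Move 10: W@(2,3) -> caps B=0 W=0
Move 11: B@(1,3) -> caps B=3 W=0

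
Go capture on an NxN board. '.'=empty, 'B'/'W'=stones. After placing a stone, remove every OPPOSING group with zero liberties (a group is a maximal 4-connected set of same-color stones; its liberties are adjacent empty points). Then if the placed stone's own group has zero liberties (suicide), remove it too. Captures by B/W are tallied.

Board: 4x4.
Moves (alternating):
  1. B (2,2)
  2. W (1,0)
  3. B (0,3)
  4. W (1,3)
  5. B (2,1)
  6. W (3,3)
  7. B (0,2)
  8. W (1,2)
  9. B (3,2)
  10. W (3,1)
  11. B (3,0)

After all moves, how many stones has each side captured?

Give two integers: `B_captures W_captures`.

Move 1: B@(2,2) -> caps B=0 W=0
Move 2: W@(1,0) -> caps B=0 W=0
Move 3: B@(0,3) -> caps B=0 W=0
Move 4: W@(1,3) -> caps B=0 W=0
Move 5: B@(2,1) -> caps B=0 W=0
Move 6: W@(3,3) -> caps B=0 W=0
Move 7: B@(0,2) -> caps B=0 W=0
Move 8: W@(1,2) -> caps B=0 W=0
Move 9: B@(3,2) -> caps B=0 W=0
Move 10: W@(3,1) -> caps B=0 W=0
Move 11: B@(3,0) -> caps B=1 W=0

Answer: 1 0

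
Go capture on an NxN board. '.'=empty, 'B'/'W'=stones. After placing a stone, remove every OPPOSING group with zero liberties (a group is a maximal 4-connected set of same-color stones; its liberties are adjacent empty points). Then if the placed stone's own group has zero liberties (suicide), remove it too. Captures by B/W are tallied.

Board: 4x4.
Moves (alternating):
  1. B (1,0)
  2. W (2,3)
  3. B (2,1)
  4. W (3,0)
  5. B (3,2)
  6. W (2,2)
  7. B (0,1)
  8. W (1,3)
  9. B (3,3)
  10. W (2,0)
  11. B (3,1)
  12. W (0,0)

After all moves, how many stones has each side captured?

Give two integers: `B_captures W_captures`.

Answer: 2 0

Derivation:
Move 1: B@(1,0) -> caps B=0 W=0
Move 2: W@(2,3) -> caps B=0 W=0
Move 3: B@(2,1) -> caps B=0 W=0
Move 4: W@(3,0) -> caps B=0 W=0
Move 5: B@(3,2) -> caps B=0 W=0
Move 6: W@(2,2) -> caps B=0 W=0
Move 7: B@(0,1) -> caps B=0 W=0
Move 8: W@(1,3) -> caps B=0 W=0
Move 9: B@(3,3) -> caps B=0 W=0
Move 10: W@(2,0) -> caps B=0 W=0
Move 11: B@(3,1) -> caps B=2 W=0
Move 12: W@(0,0) -> caps B=2 W=0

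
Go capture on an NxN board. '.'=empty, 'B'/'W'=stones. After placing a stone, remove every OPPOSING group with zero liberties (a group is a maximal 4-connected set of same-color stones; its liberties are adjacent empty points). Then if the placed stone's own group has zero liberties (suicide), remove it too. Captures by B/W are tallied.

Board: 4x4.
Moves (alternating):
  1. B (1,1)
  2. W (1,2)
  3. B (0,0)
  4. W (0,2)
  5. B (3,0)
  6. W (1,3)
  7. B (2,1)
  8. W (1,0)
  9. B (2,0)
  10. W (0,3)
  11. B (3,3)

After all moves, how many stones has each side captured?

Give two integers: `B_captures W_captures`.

Answer: 1 0

Derivation:
Move 1: B@(1,1) -> caps B=0 W=0
Move 2: W@(1,2) -> caps B=0 W=0
Move 3: B@(0,0) -> caps B=0 W=0
Move 4: W@(0,2) -> caps B=0 W=0
Move 5: B@(3,0) -> caps B=0 W=0
Move 6: W@(1,3) -> caps B=0 W=0
Move 7: B@(2,1) -> caps B=0 W=0
Move 8: W@(1,0) -> caps B=0 W=0
Move 9: B@(2,0) -> caps B=1 W=0
Move 10: W@(0,3) -> caps B=1 W=0
Move 11: B@(3,3) -> caps B=1 W=0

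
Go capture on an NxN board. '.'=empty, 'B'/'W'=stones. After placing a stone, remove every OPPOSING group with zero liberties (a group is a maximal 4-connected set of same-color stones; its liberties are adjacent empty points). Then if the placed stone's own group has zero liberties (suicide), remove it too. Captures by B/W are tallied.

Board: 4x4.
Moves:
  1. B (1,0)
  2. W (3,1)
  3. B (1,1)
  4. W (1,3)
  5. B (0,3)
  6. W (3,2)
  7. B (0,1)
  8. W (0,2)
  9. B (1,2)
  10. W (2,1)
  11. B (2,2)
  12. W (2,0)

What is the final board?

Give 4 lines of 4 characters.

Answer: .BW.
BBBW
WWB.
.WW.

Derivation:
Move 1: B@(1,0) -> caps B=0 W=0
Move 2: W@(3,1) -> caps B=0 W=0
Move 3: B@(1,1) -> caps B=0 W=0
Move 4: W@(1,3) -> caps B=0 W=0
Move 5: B@(0,3) -> caps B=0 W=0
Move 6: W@(3,2) -> caps B=0 W=0
Move 7: B@(0,1) -> caps B=0 W=0
Move 8: W@(0,2) -> caps B=0 W=1
Move 9: B@(1,2) -> caps B=0 W=1
Move 10: W@(2,1) -> caps B=0 W=1
Move 11: B@(2,2) -> caps B=0 W=1
Move 12: W@(2,0) -> caps B=0 W=1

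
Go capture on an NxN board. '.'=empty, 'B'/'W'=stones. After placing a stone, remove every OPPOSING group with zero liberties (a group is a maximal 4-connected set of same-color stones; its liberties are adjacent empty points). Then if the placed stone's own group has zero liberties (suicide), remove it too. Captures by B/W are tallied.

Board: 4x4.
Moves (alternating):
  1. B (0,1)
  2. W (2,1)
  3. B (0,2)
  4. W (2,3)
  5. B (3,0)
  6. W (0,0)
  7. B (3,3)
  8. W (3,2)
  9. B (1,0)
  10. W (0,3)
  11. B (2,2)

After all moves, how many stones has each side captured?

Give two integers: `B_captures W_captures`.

Move 1: B@(0,1) -> caps B=0 W=0
Move 2: W@(2,1) -> caps B=0 W=0
Move 3: B@(0,2) -> caps B=0 W=0
Move 4: W@(2,3) -> caps B=0 W=0
Move 5: B@(3,0) -> caps B=0 W=0
Move 6: W@(0,0) -> caps B=0 W=0
Move 7: B@(3,3) -> caps B=0 W=0
Move 8: W@(3,2) -> caps B=0 W=1
Move 9: B@(1,0) -> caps B=1 W=1
Move 10: W@(0,3) -> caps B=1 W=1
Move 11: B@(2,2) -> caps B=1 W=1

Answer: 1 1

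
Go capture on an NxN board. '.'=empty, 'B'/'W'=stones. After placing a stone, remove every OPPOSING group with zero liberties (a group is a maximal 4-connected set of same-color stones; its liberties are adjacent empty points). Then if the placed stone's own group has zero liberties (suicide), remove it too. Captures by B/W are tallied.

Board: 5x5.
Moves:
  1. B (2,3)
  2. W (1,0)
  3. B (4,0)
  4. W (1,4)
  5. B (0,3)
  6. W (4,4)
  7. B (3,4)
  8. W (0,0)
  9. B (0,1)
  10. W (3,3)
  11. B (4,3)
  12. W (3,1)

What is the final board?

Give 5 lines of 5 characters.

Move 1: B@(2,3) -> caps B=0 W=0
Move 2: W@(1,0) -> caps B=0 W=0
Move 3: B@(4,0) -> caps B=0 W=0
Move 4: W@(1,4) -> caps B=0 W=0
Move 5: B@(0,3) -> caps B=0 W=0
Move 6: W@(4,4) -> caps B=0 W=0
Move 7: B@(3,4) -> caps B=0 W=0
Move 8: W@(0,0) -> caps B=0 W=0
Move 9: B@(0,1) -> caps B=0 W=0
Move 10: W@(3,3) -> caps B=0 W=0
Move 11: B@(4,3) -> caps B=1 W=0
Move 12: W@(3,1) -> caps B=1 W=0

Answer: WB.B.
W...W
...B.
.W.WB
B..B.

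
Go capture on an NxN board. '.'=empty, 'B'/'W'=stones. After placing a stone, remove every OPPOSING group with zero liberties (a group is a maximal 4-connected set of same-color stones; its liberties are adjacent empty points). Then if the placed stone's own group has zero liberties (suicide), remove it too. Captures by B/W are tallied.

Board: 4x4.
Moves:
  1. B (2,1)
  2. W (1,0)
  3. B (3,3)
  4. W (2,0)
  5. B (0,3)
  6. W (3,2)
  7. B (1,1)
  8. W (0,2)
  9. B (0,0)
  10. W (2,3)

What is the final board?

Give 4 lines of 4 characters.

Answer: B.WB
WB..
WB.W
..W.

Derivation:
Move 1: B@(2,1) -> caps B=0 W=0
Move 2: W@(1,0) -> caps B=0 W=0
Move 3: B@(3,3) -> caps B=0 W=0
Move 4: W@(2,0) -> caps B=0 W=0
Move 5: B@(0,3) -> caps B=0 W=0
Move 6: W@(3,2) -> caps B=0 W=0
Move 7: B@(1,1) -> caps B=0 W=0
Move 8: W@(0,2) -> caps B=0 W=0
Move 9: B@(0,0) -> caps B=0 W=0
Move 10: W@(2,3) -> caps B=0 W=1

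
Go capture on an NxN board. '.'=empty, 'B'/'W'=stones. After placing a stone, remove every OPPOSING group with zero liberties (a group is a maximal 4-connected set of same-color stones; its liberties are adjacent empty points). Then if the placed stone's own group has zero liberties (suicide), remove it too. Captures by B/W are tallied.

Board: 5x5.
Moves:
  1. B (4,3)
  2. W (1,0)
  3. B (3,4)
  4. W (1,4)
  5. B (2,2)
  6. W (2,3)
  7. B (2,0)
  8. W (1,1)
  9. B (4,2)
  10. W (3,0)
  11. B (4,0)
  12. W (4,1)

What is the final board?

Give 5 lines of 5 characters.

Move 1: B@(4,3) -> caps B=0 W=0
Move 2: W@(1,0) -> caps B=0 W=0
Move 3: B@(3,4) -> caps B=0 W=0
Move 4: W@(1,4) -> caps B=0 W=0
Move 5: B@(2,2) -> caps B=0 W=0
Move 6: W@(2,3) -> caps B=0 W=0
Move 7: B@(2,0) -> caps B=0 W=0
Move 8: W@(1,1) -> caps B=0 W=0
Move 9: B@(4,2) -> caps B=0 W=0
Move 10: W@(3,0) -> caps B=0 W=0
Move 11: B@(4,0) -> caps B=0 W=0
Move 12: W@(4,1) -> caps B=0 W=1

Answer: .....
WW..W
B.BW.
W...B
.WBB.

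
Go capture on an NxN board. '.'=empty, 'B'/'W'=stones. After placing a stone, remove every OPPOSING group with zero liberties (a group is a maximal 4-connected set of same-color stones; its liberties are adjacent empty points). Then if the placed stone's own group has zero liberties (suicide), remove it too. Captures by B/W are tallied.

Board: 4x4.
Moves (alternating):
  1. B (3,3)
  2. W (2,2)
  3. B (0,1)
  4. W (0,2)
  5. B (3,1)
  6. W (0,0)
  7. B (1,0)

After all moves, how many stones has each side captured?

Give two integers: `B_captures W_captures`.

Move 1: B@(3,3) -> caps B=0 W=0
Move 2: W@(2,2) -> caps B=0 W=0
Move 3: B@(0,1) -> caps B=0 W=0
Move 4: W@(0,2) -> caps B=0 W=0
Move 5: B@(3,1) -> caps B=0 W=0
Move 6: W@(0,0) -> caps B=0 W=0
Move 7: B@(1,0) -> caps B=1 W=0

Answer: 1 0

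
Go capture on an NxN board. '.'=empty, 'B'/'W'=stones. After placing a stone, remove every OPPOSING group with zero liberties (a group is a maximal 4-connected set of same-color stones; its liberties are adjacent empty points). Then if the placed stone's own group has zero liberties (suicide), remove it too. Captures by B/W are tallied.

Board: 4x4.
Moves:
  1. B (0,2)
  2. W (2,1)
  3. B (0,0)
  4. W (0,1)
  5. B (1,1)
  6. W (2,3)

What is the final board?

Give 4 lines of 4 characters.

Move 1: B@(0,2) -> caps B=0 W=0
Move 2: W@(2,1) -> caps B=0 W=0
Move 3: B@(0,0) -> caps B=0 W=0
Move 4: W@(0,1) -> caps B=0 W=0
Move 5: B@(1,1) -> caps B=1 W=0
Move 6: W@(2,3) -> caps B=1 W=0

Answer: B.B.
.B..
.W.W
....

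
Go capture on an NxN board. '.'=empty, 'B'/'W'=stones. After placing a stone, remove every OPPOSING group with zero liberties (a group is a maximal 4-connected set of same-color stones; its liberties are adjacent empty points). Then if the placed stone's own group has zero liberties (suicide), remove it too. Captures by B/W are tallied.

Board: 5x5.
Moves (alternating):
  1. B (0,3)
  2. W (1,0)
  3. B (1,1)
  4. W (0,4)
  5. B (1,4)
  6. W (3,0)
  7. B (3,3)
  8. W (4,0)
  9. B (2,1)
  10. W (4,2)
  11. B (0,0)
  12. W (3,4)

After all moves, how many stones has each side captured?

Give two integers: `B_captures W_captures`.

Answer: 1 0

Derivation:
Move 1: B@(0,3) -> caps B=0 W=0
Move 2: W@(1,0) -> caps B=0 W=0
Move 3: B@(1,1) -> caps B=0 W=0
Move 4: W@(0,4) -> caps B=0 W=0
Move 5: B@(1,4) -> caps B=1 W=0
Move 6: W@(3,0) -> caps B=1 W=0
Move 7: B@(3,3) -> caps B=1 W=0
Move 8: W@(4,0) -> caps B=1 W=0
Move 9: B@(2,1) -> caps B=1 W=0
Move 10: W@(4,2) -> caps B=1 W=0
Move 11: B@(0,0) -> caps B=1 W=0
Move 12: W@(3,4) -> caps B=1 W=0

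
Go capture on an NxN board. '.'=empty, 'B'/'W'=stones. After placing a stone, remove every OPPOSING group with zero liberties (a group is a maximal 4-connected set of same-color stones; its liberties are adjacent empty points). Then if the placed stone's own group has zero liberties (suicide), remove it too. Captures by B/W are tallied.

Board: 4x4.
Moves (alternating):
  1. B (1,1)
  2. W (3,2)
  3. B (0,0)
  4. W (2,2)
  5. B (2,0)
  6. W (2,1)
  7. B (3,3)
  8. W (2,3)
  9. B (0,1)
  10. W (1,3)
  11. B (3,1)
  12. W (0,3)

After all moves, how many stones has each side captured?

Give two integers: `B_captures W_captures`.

Move 1: B@(1,1) -> caps B=0 W=0
Move 2: W@(3,2) -> caps B=0 W=0
Move 3: B@(0,0) -> caps B=0 W=0
Move 4: W@(2,2) -> caps B=0 W=0
Move 5: B@(2,0) -> caps B=0 W=0
Move 6: W@(2,1) -> caps B=0 W=0
Move 7: B@(3,3) -> caps B=0 W=0
Move 8: W@(2,3) -> caps B=0 W=1
Move 9: B@(0,1) -> caps B=0 W=1
Move 10: W@(1,3) -> caps B=0 W=1
Move 11: B@(3,1) -> caps B=0 W=1
Move 12: W@(0,3) -> caps B=0 W=1

Answer: 0 1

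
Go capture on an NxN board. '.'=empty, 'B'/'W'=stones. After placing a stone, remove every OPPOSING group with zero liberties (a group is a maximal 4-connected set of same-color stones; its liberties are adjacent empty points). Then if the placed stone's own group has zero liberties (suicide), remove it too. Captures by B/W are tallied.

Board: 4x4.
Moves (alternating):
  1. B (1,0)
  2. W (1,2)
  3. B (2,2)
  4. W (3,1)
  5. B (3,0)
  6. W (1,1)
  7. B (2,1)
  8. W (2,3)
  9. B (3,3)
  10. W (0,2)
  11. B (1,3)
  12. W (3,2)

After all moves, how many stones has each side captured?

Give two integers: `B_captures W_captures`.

Answer: 1 0

Derivation:
Move 1: B@(1,0) -> caps B=0 W=0
Move 2: W@(1,2) -> caps B=0 W=0
Move 3: B@(2,2) -> caps B=0 W=0
Move 4: W@(3,1) -> caps B=0 W=0
Move 5: B@(3,0) -> caps B=0 W=0
Move 6: W@(1,1) -> caps B=0 W=0
Move 7: B@(2,1) -> caps B=0 W=0
Move 8: W@(2,3) -> caps B=0 W=0
Move 9: B@(3,3) -> caps B=0 W=0
Move 10: W@(0,2) -> caps B=0 W=0
Move 11: B@(1,3) -> caps B=1 W=0
Move 12: W@(3,2) -> caps B=1 W=0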